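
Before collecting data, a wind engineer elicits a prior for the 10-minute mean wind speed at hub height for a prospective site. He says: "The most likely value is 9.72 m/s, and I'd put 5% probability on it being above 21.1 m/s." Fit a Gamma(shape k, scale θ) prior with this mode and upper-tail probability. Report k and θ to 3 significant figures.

k ≈ 5.58, θ ≈ 2.12

Gamma(k,θ) with k>1 has mode (k−1)θ, so θ = 9.72/(k−1).
Need P(X < 21.1) = 0.95 with θ tied to k this way. Start at k = 2, θ = 9.72: P(X<21.1) ≈ 0.638.
Too low — raise k to concentrate. Iterating converges to k ≈ 5.58.
Then θ = 9.72/(5.58−1) ≈ 2.12.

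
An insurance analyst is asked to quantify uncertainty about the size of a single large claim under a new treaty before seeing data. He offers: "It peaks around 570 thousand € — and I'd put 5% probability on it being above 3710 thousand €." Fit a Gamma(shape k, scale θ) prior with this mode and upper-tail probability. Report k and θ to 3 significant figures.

Gamma(k,θ) with k>1 has mode (k−1)θ, so θ = 570/(k−1).
Need P(X < 3710) = 0.95 with θ tied to k this way. Start at k = 2, θ = 570: P(X<3710) ≈ 0.989.
Too high — lower k to spread out. Iterating converges to k ≈ 1.64.
Then θ = 570/(1.64−1) ≈ 896.

k ≈ 1.64, θ ≈ 896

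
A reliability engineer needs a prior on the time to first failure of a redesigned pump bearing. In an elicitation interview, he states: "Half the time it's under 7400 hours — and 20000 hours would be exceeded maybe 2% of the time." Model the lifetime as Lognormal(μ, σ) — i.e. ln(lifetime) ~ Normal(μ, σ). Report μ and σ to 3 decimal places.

If T ~ Lognormal(μ,σ) then ln T ~ Normal(μ,σ), so the p-quantile of ln T is μ + z_p·σ.
ln(7400) = 8.909 and ln(20000) = 9.903; z_{0.5} = 0, z_{0.98} = 2.054.
σ = (9.903 − 8.909)/(2.054 − (0)) = 0.484.
μ = 8.909 − (0)·0.484 = 8.909.

μ ≈ 8.909, σ ≈ 0.484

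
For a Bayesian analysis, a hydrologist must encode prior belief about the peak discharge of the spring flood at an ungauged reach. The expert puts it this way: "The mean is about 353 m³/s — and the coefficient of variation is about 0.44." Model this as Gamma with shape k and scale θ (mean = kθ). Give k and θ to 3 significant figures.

k ≈ 5.17, θ ≈ 68.3

For Gamma(k, scale θ): mean = kθ, variance = kθ², so CV = 1/√k.
CV = 0.44, hence k = 1/CV² = 5.17.
Then θ = mean/k = 353/5.17 = 68.3.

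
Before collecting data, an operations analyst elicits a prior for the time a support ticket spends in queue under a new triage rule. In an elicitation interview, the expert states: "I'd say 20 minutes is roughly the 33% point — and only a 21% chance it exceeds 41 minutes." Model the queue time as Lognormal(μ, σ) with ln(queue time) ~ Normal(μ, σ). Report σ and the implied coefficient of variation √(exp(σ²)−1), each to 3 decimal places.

σ ≈ 0.576, CV ≈ 0.627

If T ~ Lognormal(μ,σ) then ln T ~ Normal(μ,σ), so the p-quantile of ln T is μ + z_p·σ.
ln(20) = 2.996 and ln(41) = 3.714; z_{0.33} = -0.4399, z_{0.79} = 0.8064.
σ = (3.714 − 2.996)/(0.8064 − (-0.4399)) = 0.576.
μ = 2.996 − (-0.4399)·0.576 = 3.249.
CV = √(exp(σ²)−1) = √(exp(0.3317)−1) = 0.627.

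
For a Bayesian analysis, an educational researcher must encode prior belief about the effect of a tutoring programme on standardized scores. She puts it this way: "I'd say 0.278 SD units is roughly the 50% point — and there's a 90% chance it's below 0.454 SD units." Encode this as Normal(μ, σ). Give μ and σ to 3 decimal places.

μ = 0.278, σ = 0.137

For Normal(μ,σ), the p-quantile is μ + z_p·σ. Here z_{0.5} = 0, z_{0.9} = 1.282.
So 0.278 = μ + 0σ and 0.454 = μ + 1.282σ.
Subtracting: σ = (0.454 − 0.278)/(1.282 − (0)) = 0.137.
Then μ = 0.278 − (0)·0.137 = 0.278.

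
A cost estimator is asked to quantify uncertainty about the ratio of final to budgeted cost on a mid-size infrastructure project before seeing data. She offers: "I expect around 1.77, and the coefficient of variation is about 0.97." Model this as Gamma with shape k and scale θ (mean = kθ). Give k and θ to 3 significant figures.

For Gamma(k, scale θ): mean = kθ, variance = kθ², so CV = 1/√k.
CV = 0.97, hence k = 1/CV² = 1.06.
Then θ = mean/k = 1.77/1.06 = 1.67.

k ≈ 1.06, θ ≈ 1.67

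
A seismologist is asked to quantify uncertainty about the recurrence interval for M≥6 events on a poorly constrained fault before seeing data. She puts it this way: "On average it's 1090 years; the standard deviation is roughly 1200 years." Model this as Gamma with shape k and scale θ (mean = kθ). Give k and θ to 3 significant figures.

k ≈ 0.825, θ ≈ 1320

For Gamma(k, scale θ): mean = kθ, variance = kθ², so CV = 1/√k.
CV = SD/mean = 1200/1090 = 1.101, hence k = 1/CV² = 0.825.
Then θ = mean/k = 1090/0.825 = 1320.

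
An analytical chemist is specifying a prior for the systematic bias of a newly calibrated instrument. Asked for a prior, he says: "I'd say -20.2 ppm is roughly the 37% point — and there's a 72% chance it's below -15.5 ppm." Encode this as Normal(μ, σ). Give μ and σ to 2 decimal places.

For Normal(μ,σ), the p-quantile is μ + z_p·σ. Here z_{0.37} = -0.3319, z_{0.72} = 0.5828.
So -20.2 = μ − 0.3319σ and -15.5 = μ + 0.5828σ.
Subtracting: σ = (-15.5 − -20.2)/(0.5828 − (-0.3319)) = 5.14.
Then μ = -20.2 − (-0.3319)·5.14 = -18.49.

μ = -18.49, σ = 5.14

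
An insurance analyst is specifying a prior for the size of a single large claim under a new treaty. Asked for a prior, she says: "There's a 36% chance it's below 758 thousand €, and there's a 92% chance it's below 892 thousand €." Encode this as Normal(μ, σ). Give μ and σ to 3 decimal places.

μ = 785.237, σ = 75.984

The p-quantile of Normal(μ,σ) is μ + z_p·σ, with z_{0.36} = -0.3585 and z_{0.92} = 1.405.
Eliminate σ: μ = (z₂·x₁ − z₁·x₂)/(z₂ − z₁) = (1.405·758 − (-0.3585)·892)/1.764 = 785.237.
Then σ = (x₂ − x₁)/(z₂ − z₁) = (892 − 758)/1.764 = 75.984.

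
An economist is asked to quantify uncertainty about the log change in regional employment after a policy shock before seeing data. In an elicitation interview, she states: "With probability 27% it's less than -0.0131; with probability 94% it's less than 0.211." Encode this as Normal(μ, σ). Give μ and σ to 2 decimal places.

μ = 0.05, σ = 0.10

The p-quantile of Normal(μ,σ) is μ + z_p·σ, with z_{0.27} = -0.6128 and z_{0.94} = 1.555.
Eliminate σ: μ = (z₂·x₁ − z₁·x₂)/(z₂ − z₁) = (1.555·-0.0131 − (-0.6128)·0.211)/2.168 = 0.05.
Then σ = (x₂ − x₁)/(z₂ − z₁) = (0.211 − -0.0131)/2.168 = 0.10.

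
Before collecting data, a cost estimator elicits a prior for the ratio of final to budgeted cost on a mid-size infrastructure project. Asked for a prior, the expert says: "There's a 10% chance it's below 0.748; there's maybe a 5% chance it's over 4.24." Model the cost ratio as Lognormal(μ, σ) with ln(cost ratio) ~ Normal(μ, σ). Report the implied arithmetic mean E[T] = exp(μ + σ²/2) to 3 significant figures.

If T ~ Lognormal(μ,σ) then ln T ~ Normal(μ,σ), so the p-quantile of ln T is μ + z_p·σ.
ln(0.748) = -0.2904 and ln(4.24) = 1.445; z_{0.1} = -1.282, z_{0.95} = 1.645.
σ = (1.445 − -0.2904)/(1.645 − (-1.282)) = 0.593.
μ = -0.2904 − (-1.282)·0.593 = 0.469.
E[T] = exp(μ + σ²/2) = exp(0.469 + 0.1757) = 1.91.

E[T] ≈ 1.91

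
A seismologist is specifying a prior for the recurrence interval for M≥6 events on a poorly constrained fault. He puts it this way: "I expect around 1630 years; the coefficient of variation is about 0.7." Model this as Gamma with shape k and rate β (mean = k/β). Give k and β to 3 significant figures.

For Gamma(k, rate β): mean = k/β, variance = k/β², so CV = 1/√k.
CV = 0.7, hence k = 1/CV² = 2.04.
Then β = k/mean = 2.04/1630 = 0.00125.

k ≈ 2.04, β ≈ 0.00125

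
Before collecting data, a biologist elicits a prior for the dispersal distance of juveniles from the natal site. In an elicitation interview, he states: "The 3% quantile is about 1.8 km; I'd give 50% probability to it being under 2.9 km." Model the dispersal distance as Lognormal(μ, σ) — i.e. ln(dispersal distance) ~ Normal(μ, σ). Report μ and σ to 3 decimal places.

If T ~ Lognormal(μ,σ) then ln T ~ Normal(μ,σ), so the p-quantile of ln T is μ + z_p·σ.
ln(1.8) = 0.5878 and ln(2.9) = 1.065; z_{0.03} = -1.881, z_{0.5} = 0.
σ = (1.065 − 0.5878)/(0 − (-1.881)) = 0.254.
μ = 0.5878 − (-1.881)·0.254 = 1.065.

μ ≈ 1.065, σ ≈ 0.254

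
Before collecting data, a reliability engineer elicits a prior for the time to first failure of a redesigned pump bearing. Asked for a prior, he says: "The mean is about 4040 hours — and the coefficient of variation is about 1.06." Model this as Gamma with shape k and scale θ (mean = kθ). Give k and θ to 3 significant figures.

k ≈ 0.89, θ ≈ 4540

For Gamma(k, scale θ): mean = kθ, variance = kθ², so CV = 1/√k.
CV = 1.06, hence k = 1/CV² = 0.89.
Then θ = mean/k = 4040/0.89 = 4540.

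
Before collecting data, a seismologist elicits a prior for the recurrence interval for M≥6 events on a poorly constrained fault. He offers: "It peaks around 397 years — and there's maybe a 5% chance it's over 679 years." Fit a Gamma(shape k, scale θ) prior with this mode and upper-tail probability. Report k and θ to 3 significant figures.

Gamma(k,θ) with k>1 has mode (k−1)θ, so θ = 397/(k−1).
Need P(X < 679) = 0.95 with θ tied to k this way. Start at k = 2, θ = 397: P(X<679) ≈ 0.510.
Too low — raise k to concentrate. Iterating converges to k ≈ 10.7.
Then θ = 397/(10.7−1) ≈ 41.

k ≈ 10.7, θ ≈ 41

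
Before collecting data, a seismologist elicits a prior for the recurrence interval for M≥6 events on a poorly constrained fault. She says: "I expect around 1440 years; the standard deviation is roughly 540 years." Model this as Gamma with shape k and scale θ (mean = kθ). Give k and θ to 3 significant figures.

For Gamma(k, scale θ): mean = kθ, variance = kθ², so CV = 1/√k.
CV = SD/mean = 540/1440 = 0.375, hence k = 1/CV² = 7.11.
Then θ = mean/k = 1440/7.11 = 202.

k ≈ 7.11, θ ≈ 202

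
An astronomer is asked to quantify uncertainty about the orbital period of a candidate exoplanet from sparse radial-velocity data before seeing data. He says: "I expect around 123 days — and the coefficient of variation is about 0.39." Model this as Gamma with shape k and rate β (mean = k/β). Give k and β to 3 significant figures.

For Gamma(k, rate β): mean = k/β, variance = k/β², so CV = 1/√k.
CV = 0.39, hence k = 1/CV² = 6.57.
Then β = k/mean = 6.57/123 = 0.0535.

k ≈ 6.57, β ≈ 0.0535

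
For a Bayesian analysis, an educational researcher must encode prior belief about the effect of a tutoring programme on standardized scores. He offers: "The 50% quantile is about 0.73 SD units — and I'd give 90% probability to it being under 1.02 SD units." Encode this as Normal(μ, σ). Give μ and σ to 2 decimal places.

For Normal(μ,σ), the p-quantile is μ + z_p·σ. Here z_{0.5} = 0, z_{0.9} = 1.282.
So 0.73 = μ + 0σ and 1.02 = μ + 1.282σ.
Subtracting: σ = (1.02 − 0.73)/(1.282 − (0)) = 0.23.
Then μ = 0.73 − (0)·0.23 = 0.73.

μ = 0.73, σ = 0.23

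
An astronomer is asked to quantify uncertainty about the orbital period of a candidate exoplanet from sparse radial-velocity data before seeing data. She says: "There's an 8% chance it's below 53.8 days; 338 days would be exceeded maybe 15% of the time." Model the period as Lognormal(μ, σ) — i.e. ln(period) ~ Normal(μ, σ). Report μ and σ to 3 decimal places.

μ ≈ 5.043, σ ≈ 0.753

If T ~ Lognormal(μ,σ) then ln T ~ Normal(μ,σ), so the p-quantile of ln T is μ + z_p·σ.
ln(53.8) = 3.985 and ln(338) = 5.823; z_{0.08} = -1.405, z_{0.85} = 1.036.
σ = (5.823 − 3.985)/(1.036 − (-1.405)) = 0.753.
μ = 3.985 − (-1.405)·0.753 = 5.043.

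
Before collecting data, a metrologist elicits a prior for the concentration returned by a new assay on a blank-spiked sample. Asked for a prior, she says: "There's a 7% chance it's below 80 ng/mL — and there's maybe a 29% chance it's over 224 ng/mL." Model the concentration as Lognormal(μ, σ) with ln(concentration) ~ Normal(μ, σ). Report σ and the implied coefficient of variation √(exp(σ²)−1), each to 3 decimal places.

σ ≈ 0.507, CV ≈ 0.542

If T ~ Lognormal(μ,σ) then ln T ~ Normal(μ,σ), so the p-quantile of ln T is μ + z_p·σ.
ln(80) = 4.382 and ln(224) = 5.412; z_{0.07} = -1.476, z_{0.71} = 0.5534.
σ = (5.412 − 4.382)/(0.5534 − (-1.476)) = 0.507.
μ = 4.382 − (-1.476)·0.507 = 5.131.
CV = √(exp(σ²)−1) = √(exp(0.2575)−1) = 0.542.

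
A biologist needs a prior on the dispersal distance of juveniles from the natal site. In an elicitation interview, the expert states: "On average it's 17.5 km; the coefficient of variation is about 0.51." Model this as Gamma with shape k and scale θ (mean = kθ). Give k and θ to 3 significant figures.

k ≈ 3.84, θ ≈ 4.55

For Gamma(k, scale θ): mean = kθ, variance = kθ², so CV = 1/√k.
CV = 0.51, hence k = 1/CV² = 3.84.
Then θ = mean/k = 17.5/3.84 = 4.55.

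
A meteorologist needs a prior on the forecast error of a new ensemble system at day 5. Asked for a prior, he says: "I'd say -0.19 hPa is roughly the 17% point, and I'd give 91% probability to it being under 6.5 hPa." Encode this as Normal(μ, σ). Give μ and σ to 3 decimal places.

μ = 2.592, σ = 2.915

For Normal(μ,σ), the p-quantile is μ + z_p·σ. Here z_{0.17} = -0.9542, z_{0.91} = 1.341.
So -0.19 = μ − 0.9542σ and 6.5 = μ + 1.341σ.
Subtracting: σ = (6.5 − -0.19)/(1.341 − (-0.9542)) = 2.915.
Then μ = -0.19 − (-0.9542)·2.915 = 2.592.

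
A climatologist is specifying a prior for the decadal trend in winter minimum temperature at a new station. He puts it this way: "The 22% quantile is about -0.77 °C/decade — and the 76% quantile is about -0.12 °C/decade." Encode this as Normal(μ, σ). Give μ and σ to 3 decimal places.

μ = -0.431, σ = 0.440

For Normal(μ,σ), the p-quantile is μ + z_p·σ. Here z_{0.22} = -0.7722, z_{0.76} = 0.7063.
So -0.77 = μ − 0.7722σ and -0.12 = μ + 0.7063σ.
Subtracting: σ = (-0.12 − -0.77)/(0.7063 − (-0.7722)) = 0.440.
Then μ = -0.77 − (-0.7722)·0.440 = -0.431.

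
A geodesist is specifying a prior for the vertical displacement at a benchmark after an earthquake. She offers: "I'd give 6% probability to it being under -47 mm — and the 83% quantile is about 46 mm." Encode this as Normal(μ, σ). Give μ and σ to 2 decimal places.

μ = 10.63, σ = 37.07

The p-quantile of Normal(μ,σ) is μ + z_p·σ, with z_{0.06} = -1.555 and z_{0.83} = 0.9542.
Eliminate σ: μ = (z₂·x₁ − z₁·x₂)/(z₂ − z₁) = (0.9542·-47 − (-1.555)·46)/2.509 = 10.63.
Then σ = (x₂ − x₁)/(z₂ − z₁) = (46 − -47)/2.509 = 37.07.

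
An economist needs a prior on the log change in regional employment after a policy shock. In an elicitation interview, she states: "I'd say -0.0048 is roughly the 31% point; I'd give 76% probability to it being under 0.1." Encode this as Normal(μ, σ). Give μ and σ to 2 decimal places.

μ = 0.04, σ = 0.09

For Normal(μ,σ), the p-quantile is μ + z_p·σ. Here z_{0.31} = -0.4959, z_{0.76} = 0.7063.
So -0.0048 = μ − 0.4959σ and 0.1 = μ + 0.7063σ.
Subtracting: σ = (0.1 − -0.0048)/(0.7063 − (-0.4959)) = 0.09.
Then μ = -0.0048 − (-0.4959)·0.09 = 0.04.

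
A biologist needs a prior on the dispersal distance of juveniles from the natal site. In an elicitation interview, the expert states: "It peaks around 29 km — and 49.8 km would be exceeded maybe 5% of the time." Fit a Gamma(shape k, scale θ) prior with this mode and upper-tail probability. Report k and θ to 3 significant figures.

k ≈ 10.5, θ ≈ 3.04

Gamma(k,θ) with k>1 has mode (k−1)θ, so θ = 29/(k−1).
Need P(X < 49.8) = 0.95 with θ tied to k this way. Start at k = 2, θ = 29: P(X<49.8) ≈ 0.512.
Too low — raise k to concentrate. Iterating converges to k ≈ 10.5.
Then θ = 29/(10.5−1) ≈ 3.04.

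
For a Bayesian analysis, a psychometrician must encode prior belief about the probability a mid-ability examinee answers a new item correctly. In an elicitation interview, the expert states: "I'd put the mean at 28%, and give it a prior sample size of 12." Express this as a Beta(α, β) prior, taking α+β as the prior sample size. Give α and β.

α = 3.36, β = 8.64

Under the effective-sample-size interpretation, Beta(α, β) has prior mean α/(α+β) and prior sample size α+β.
So α+β = 12 and α/(α+β) = 0.28, giving α = 0.28·12 = 3.36 and β = 12 − 3.36 = 8.64.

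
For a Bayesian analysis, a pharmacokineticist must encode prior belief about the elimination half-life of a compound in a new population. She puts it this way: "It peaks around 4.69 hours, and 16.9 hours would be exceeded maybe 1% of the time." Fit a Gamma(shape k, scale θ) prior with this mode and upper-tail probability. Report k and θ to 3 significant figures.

Gamma(k,θ) with k>1 has mode (k−1)θ, so θ = 4.69/(k−1).
Need P(X < 16.9) = 0.99 with θ tied to k this way. Start at k = 2, θ = 4.69: P(X<16.9) ≈ 0.875.
Too low — raise k to concentrate. Iterating converges to k ≈ 3.62.
Then θ = 4.69/(3.62−1) ≈ 1.79.

k ≈ 3.62, θ ≈ 1.79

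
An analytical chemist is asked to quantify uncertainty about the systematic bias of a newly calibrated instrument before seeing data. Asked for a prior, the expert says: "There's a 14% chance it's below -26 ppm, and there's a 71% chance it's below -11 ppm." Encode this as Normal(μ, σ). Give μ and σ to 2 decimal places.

The p-quantile of Normal(μ,σ) is μ + z_p·σ, with z_{0.14} = -1.08 and z_{0.71} = 0.5534.
Eliminate σ: μ = (z₂·x₁ − z₁·x₂)/(z₂ − z₁) = (0.5534·-26 − (-1.08)·-11)/1.634 = -16.08.
Then σ = (x₂ − x₁)/(z₂ − z₁) = (-11 − -26)/1.634 = 9.18.

μ = -16.08, σ = 9.18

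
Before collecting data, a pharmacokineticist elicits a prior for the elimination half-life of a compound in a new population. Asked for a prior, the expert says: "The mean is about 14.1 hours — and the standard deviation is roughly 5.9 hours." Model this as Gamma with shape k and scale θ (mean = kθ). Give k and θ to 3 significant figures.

k ≈ 5.71, θ ≈ 2.47

For Gamma(k, scale θ): mean = kθ, variance = kθ², so CV = 1/√k.
CV = SD/mean = 5.9/14.1 = 0.4184, hence k = 1/CV² = 5.71.
Then θ = mean/k = 14.1/5.71 = 2.47.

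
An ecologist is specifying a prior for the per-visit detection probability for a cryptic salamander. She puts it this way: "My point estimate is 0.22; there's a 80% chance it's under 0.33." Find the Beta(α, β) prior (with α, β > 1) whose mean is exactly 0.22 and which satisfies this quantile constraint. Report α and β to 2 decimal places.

α ≈ 1.89, β ≈ 6.68

With mean 0.22 fixed, write α = 0.22s, β = 0.78s where s = α+β.
Need P(θ < 0.33) = 0.8 under Beta(0.22s, 0.78s). Normal approximation: (q−m)/√(m(1−m)/s) ≈ z_{0.8} = 0.842, so s ≈ 0.22·0.78·(0.842)²/(0.33−0.22)² = 10.0.
At s = 10.0: P(θ<0.33) ≈ 0.813. Adjusting to match 0.8 gives s ≈ 8.57.
So α = 0.22·8.57 ≈ 1.89, β = 0.78·8.57 ≈ 6.68.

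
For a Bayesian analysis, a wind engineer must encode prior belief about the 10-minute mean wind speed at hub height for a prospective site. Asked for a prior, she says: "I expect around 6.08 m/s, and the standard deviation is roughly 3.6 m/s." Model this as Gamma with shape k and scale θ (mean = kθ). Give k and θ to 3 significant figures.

k ≈ 2.85, θ ≈ 2.13

For Gamma(k, scale θ): mean = kθ, variance = kθ², so CV = 1/√k.
CV = SD/mean = 3.6/6.08 = 0.5921, hence k = 1/CV² = 2.85.
Then θ = mean/k = 6.08/2.85 = 2.13.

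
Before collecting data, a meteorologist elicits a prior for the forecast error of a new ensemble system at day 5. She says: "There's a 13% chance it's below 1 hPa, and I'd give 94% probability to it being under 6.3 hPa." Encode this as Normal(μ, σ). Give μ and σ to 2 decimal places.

μ = 3.23, σ = 1.98

The p-quantile of Normal(μ,σ) is μ + z_p·σ, with z_{0.13} = -1.126 and z_{0.94} = 1.555.
Eliminate σ: μ = (z₂·x₁ − z₁·x₂)/(z₂ − z₁) = (1.555·1 − (-1.126)·6.3)/2.681 = 3.23.
Then σ = (x₂ − x₁)/(z₂ − z₁) = (6.3 − 1)/2.681 = 1.98.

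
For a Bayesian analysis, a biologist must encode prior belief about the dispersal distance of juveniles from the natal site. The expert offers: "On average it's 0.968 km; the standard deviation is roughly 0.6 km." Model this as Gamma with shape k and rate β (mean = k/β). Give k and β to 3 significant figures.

k ≈ 2.6, β ≈ 2.69

For Gamma(k, rate β): mean = k/β, variance = k/β², so CV = 1/√k.
CV = SD/mean = 0.6/0.968 = 0.6198, hence k = 1/CV² = 2.6.
Then β = k/mean = 2.6/0.968 = 2.69.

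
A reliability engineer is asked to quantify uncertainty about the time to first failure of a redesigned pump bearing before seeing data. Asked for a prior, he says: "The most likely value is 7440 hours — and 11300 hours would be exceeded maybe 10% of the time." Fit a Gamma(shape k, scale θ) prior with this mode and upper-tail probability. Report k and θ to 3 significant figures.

Gamma(k,θ) with k>1 has mode (k−1)θ, so θ = 7440/(k−1).
Need P(X < 11300) = 0.9 with θ tied to k this way. Start at k = 2, θ = 7440: P(X<11300) ≈ 0.448.
Too low — raise k to concentrate. Iterating converges to k ≈ 11.7.
Then θ = 7440/(11.7−1) ≈ 697.

k ≈ 11.7, θ ≈ 697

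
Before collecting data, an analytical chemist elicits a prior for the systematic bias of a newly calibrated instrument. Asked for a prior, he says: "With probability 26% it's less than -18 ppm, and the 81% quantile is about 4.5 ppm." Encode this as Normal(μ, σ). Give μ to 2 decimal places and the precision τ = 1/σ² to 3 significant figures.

μ = -8.48, τ = 0.00457

The p-quantile of Normal(μ,σ) is μ + z_p·σ, with z_{0.26} = -0.6433 and z_{0.81} = 0.8779.
Eliminate σ: μ = (z₂·x₁ − z₁·x₂)/(z₂ − z₁) = (0.8779·-18 − (-0.6433)·4.5)/1.521 = -8.48.
Then σ = (x₂ − x₁)/(z₂ − z₁) = (4.5 − -18)/1.521 = 14.79.
Precision τ = 1/σ² = 1/14.79² = 0.00457.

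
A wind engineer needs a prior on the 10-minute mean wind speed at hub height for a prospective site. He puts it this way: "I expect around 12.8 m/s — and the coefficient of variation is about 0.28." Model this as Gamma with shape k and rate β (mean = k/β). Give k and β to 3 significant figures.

For Gamma(k, rate β): mean = k/β, variance = k/β², so CV = 1/√k.
CV = 0.28, hence k = 1/CV² = 12.8.
Then β = k/mean = 12.8/12.8 = 0.996.

k ≈ 12.8, β ≈ 0.996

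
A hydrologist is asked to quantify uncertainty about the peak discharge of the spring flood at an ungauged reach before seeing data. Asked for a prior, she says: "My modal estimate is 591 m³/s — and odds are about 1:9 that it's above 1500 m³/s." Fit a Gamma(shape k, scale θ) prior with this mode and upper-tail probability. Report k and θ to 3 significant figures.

k ≈ 3.21, θ ≈ 267

Gamma(k,θ) with k>1 has mode (k−1)θ, so θ = 591/(k−1).
Need P(X < 1500) = 0.9 with θ tied to k this way. Start at k = 2, θ = 591: P(X<1500) ≈ 0.720.
Too low — raise k to concentrate. Iterating converges to k ≈ 3.21.
Then θ = 591/(3.21−1) ≈ 267.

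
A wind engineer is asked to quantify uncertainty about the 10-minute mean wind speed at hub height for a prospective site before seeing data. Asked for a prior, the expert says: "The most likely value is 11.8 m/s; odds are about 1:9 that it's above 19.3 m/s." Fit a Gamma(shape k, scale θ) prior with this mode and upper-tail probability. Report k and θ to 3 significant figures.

k ≈ 8.78, θ ≈ 1.52

Gamma(k,θ) with k>1 has mode (k−1)θ, so θ = 11.8/(k−1).
Need P(X < 19.3) = 0.9 with θ tied to k this way. Start at k = 2, θ = 11.8: P(X<19.3) ≈ 0.486.
Too low — raise k to concentrate. Iterating converges to k ≈ 8.78.
Then θ = 11.8/(8.78−1) ≈ 1.52.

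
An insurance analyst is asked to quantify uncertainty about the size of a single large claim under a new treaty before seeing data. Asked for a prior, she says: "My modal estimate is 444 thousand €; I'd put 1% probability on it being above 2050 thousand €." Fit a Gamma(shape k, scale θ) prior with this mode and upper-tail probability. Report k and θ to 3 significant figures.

Gamma(k,θ) with k>1 has mode (k−1)θ, so θ = 444/(k−1).
Need P(X < 2050) = 0.99 with θ tied to k this way. Start at k = 2, θ = 444: P(X<2050) ≈ 0.944.
Too low — raise k to concentrate. Iterating converges to k ≈ 2.72.
Then θ = 444/(2.72−1) ≈ 259.

k ≈ 2.72, θ ≈ 259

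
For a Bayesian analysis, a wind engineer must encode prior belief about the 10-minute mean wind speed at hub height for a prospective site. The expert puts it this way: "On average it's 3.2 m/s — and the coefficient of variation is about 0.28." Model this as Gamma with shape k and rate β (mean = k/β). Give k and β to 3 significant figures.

k ≈ 12.8, β ≈ 3.99

For Gamma(k, rate β): mean = k/β, variance = k/β², so CV = 1/√k.
CV = 0.28, hence k = 1/CV² = 12.8.
Then β = k/mean = 12.8/3.2 = 3.99.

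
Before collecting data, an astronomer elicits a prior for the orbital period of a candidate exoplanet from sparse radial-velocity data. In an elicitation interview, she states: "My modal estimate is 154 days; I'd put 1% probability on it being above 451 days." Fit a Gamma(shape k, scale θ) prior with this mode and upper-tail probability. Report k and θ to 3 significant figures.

Gamma(k,θ) with k>1 has mode (k−1)θ, so θ = 154/(k−1).
Need P(X < 451) = 0.99 with θ tied to k this way. Start at k = 2, θ = 154: P(X<451) ≈ 0.790.
Too low — raise k to concentrate. Iterating converges to k ≈ 4.92.
Then θ = 154/(4.92−1) ≈ 39.3.

k ≈ 4.92, θ ≈ 39.3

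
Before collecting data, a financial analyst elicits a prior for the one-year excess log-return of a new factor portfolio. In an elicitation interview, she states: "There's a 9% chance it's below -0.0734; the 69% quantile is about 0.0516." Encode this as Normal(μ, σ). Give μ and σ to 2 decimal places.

μ = 0.02, σ = 0.07

The p-quantile of Normal(μ,σ) is μ + z_p·σ, with z_{0.09} = -1.341 and z_{0.69} = 0.4959.
Eliminate σ: μ = (z₂·x₁ − z₁·x₂)/(z₂ − z₁) = (0.4959·-0.0734 − (-1.341)·0.0516)/1.837 = 0.02.
Then σ = (x₂ − x₁)/(z₂ − z₁) = (0.0516 − -0.0734)/1.837 = 0.07.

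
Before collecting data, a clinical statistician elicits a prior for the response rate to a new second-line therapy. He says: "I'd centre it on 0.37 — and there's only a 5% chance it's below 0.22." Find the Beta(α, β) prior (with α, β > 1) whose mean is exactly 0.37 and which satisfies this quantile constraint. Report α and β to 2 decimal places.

α ≈ 9.23, β ≈ 15.71

With mean 0.37 fixed, write α = 0.37s, β = 0.63s where s = α+β.
Need P(θ < 0.22) = 0.05 under Beta(0.37s, 0.63s). Normal approximation: (q−m)/√(m(1−m)/s) ≈ z_{0.05} = -1.64, so s ≈ 0.37·0.63·(-1.64)²/(0.22−0.37)² = 28.0.
At s = 28.0: P(θ<0.22) ≈ 0.040. Adjusting to match 0.05 gives s ≈ 24.94.
So α = 0.37·24.94 ≈ 9.23, β = 0.63·24.94 ≈ 15.71.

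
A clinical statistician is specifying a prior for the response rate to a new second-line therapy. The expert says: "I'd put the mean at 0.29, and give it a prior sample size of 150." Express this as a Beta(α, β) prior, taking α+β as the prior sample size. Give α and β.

Under the effective-sample-size interpretation, Beta(α, β) has prior mean α/(α+β) and prior sample size α+β.
So α+β = 150 and α/(α+β) = 0.29, giving α = 0.29·150 = 43.5 and β = 150 − 43.5 = 106.5.

α = 43.5, β = 106.5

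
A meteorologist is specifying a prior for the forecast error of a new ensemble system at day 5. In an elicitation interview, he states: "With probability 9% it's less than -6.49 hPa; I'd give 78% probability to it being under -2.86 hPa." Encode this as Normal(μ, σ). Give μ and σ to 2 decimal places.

μ = -4.19, σ = 1.72

For Normal(μ,σ), the p-quantile is μ + z_p·σ. Here z_{0.09} = -1.341, z_{0.78} = 0.7722.
So -6.49 = μ − 1.341σ and -2.86 = μ + 0.7722σ.
Subtracting: σ = (-2.86 − -6.49)/(0.7722 − (-1.341)) = 1.72.
Then μ = -6.49 − (-1.341)·1.72 = -4.19.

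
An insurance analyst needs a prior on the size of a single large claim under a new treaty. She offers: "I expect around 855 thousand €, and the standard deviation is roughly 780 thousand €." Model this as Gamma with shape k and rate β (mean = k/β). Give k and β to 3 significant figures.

For Gamma(k, rate β): mean = k/β, variance = k/β², so CV = 1/√k.
CV = SD/mean = 780/855 = 0.9123, hence k = 1/CV² = 1.2.
Then β = k/mean = 1.2/855 = 0.00141.

k ≈ 1.2, β ≈ 0.00141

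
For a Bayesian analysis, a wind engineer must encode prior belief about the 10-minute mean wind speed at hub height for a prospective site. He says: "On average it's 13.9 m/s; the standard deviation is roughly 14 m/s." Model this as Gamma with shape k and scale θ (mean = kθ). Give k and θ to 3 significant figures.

For Gamma(k, scale θ): mean = kθ, variance = kθ², so CV = 1/√k.
CV = SD/mean = 14/13.9 = 1.007, hence k = 1/CV² = 0.986.
Then θ = mean/k = 13.9/0.986 = 14.1.

k ≈ 0.986, θ ≈ 14.1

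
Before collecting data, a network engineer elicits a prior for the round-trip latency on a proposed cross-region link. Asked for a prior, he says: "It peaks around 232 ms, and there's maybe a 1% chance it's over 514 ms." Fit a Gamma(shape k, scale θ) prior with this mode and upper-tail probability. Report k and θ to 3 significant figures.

Gamma(k,θ) with k>1 has mode (k−1)θ, so θ = 232/(k−1).
Need P(X < 514) = 0.99 with θ tied to k this way. Start at k = 2, θ = 232: P(X<514) ≈ 0.649.
Too low — raise k to concentrate. Iterating converges to k ≈ 8.61.
Then θ = 232/(8.61−1) ≈ 30.5.

k ≈ 8.61, θ ≈ 30.5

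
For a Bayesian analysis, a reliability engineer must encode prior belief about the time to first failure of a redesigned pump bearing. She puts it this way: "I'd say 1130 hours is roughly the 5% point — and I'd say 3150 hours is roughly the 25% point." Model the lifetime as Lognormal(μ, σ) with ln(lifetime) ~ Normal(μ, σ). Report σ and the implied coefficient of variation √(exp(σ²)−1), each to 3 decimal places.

If T ~ Lognormal(μ,σ) then ln T ~ Normal(μ,σ), so the p-quantile of ln T is μ + z_p·σ.
ln(1130) = 7.03 and ln(3150) = 8.055; z_{0.05} = -1.645, z_{0.25} = -0.6745.
σ = (8.055 − 7.03)/(-0.6745 − (-1.645)) = 1.056.
μ = 7.03 − (-1.645)·1.056 = 8.768.
CV = √(exp(σ²)−1) = √(exp(1.1162)−1) = 1.433.

σ ≈ 1.056, CV ≈ 1.433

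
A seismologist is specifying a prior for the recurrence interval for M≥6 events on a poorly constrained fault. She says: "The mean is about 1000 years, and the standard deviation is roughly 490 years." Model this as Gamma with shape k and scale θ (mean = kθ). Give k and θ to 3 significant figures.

k ≈ 4.16, θ ≈ 240

For Gamma(k, scale θ): mean = kθ, variance = kθ², so CV = 1/√k.
CV = SD/mean = 490/1000 = 0.49, hence k = 1/CV² = 4.16.
Then θ = mean/k = 1000/4.16 = 240.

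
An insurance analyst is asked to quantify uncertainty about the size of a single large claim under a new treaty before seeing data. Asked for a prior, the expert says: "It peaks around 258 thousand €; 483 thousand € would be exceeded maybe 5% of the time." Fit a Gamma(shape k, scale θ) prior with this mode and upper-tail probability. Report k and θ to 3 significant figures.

k ≈ 8.08, θ ≈ 36.5

Gamma(k,θ) with k>1 has mode (k−1)θ, so θ = 258/(k−1).
Need P(X < 483) = 0.95 with θ tied to k this way. Start at k = 2, θ = 258: P(X<483) ≈ 0.558.
Too low — raise k to concentrate. Iterating converges to k ≈ 8.08.
Then θ = 258/(8.08−1) ≈ 36.5.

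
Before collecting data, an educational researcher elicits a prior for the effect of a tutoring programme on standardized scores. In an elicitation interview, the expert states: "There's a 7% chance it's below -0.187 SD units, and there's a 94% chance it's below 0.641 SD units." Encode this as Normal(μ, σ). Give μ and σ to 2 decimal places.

μ = 0.22, σ = 0.27

For Normal(μ,σ), the p-quantile is μ + z_p·σ. Here z_{0.07} = -1.476, z_{0.94} = 1.555.
So -0.187 = μ − 1.476σ and 0.641 = μ + 1.555σ.
Subtracting: σ = (0.641 − -0.187)/(1.555 − (-1.476)) = 0.27.
Then μ = -0.187 − (-1.476)·0.27 = 0.22.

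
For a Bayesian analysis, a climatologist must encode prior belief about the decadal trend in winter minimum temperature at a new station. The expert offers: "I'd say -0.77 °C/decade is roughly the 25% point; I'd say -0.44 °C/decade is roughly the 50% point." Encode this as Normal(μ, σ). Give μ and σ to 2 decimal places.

μ = -0.44, σ = 0.49

The p-quantile of Normal(μ,σ) is μ + z_p·σ, with z_{0.25} = -0.6745 and z_{0.5} = 0.
Eliminate σ: μ = (z₂·x₁ − z₁·x₂)/(z₂ − z₁) = (0·-0.77 − (-0.6745)·-0.44)/0.6745 = -0.44.
Then σ = (x₂ − x₁)/(z₂ − z₁) = (-0.44 − -0.77)/0.6745 = 0.49.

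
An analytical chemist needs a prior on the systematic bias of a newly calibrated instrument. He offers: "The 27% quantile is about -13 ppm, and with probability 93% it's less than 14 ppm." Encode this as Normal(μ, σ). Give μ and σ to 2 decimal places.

For Normal(μ,σ), the p-quantile is μ + z_p·σ. Here z_{0.27} = -0.6128, z_{0.93} = 1.476.
So -13 = μ − 0.6128σ and 14 = μ + 1.476σ.
Subtracting: σ = (14 − -13)/(1.476 − (-0.6128)) = 12.93.
Then μ = -13 − (-0.6128)·12.93 = -5.08.

μ = -5.08, σ = 12.93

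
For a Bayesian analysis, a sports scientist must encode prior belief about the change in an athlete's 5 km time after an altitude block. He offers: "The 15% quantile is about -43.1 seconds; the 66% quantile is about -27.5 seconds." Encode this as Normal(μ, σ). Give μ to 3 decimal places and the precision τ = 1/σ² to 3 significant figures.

The p-quantile of Normal(μ,σ) is μ + z_p·σ, with z_{0.15} = -1.036 and z_{0.66} = 0.4125.
Eliminate σ: μ = (z₂·x₁ − z₁·x₂)/(z₂ − z₁) = (0.4125·-43.1 − (-1.036)·-27.5)/1.449 = -31.941.
Then σ = (x₂ − x₁)/(z₂ − z₁) = (-27.5 − -43.1)/1.449 = 10.767.
Precision τ = 1/σ² = 1/10.77² = 0.00863.

μ = -31.941, τ = 0.00863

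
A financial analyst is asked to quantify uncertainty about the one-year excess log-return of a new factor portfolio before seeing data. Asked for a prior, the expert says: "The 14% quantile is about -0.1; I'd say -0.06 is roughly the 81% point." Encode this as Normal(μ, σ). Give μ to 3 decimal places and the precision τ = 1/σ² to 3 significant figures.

μ = -0.078, τ = 2400

The p-quantile of Normal(μ,σ) is μ + z_p·σ, with z_{0.14} = -1.08 and z_{0.81} = 0.8779.
Eliminate σ: μ = (z₂·x₁ − z₁·x₂)/(z₂ − z₁) = (0.8779·-0.1 − (-1.08)·-0.06)/1.958 = -0.078.
Then σ = (x₂ − x₁)/(z₂ − z₁) = (-0.06 − -0.1)/1.958 = 0.020.
Precision τ = 1/σ² = 1/0.02043² = 2400.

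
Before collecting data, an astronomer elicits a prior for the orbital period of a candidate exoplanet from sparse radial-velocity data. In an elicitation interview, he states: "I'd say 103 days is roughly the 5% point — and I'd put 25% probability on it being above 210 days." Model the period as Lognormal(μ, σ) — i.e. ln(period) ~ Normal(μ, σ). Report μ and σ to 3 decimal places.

μ ≈ 5.140, σ ≈ 0.307

If T ~ Lognormal(μ,σ) then ln T ~ Normal(μ,σ), so the p-quantile of ln T is μ + z_p·σ.
ln(103) = 4.635 and ln(210) = 5.347; z_{0.05} = -1.645, z_{0.75} = 0.6745.
σ = (5.347 − 4.635)/(0.6745 − (-1.645)) = 0.307.
μ = 4.635 − (-1.645)·0.307 = 5.140.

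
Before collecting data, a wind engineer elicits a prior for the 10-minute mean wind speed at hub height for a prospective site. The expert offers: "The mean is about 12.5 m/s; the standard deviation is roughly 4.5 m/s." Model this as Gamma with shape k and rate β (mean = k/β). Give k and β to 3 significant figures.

For Gamma(k, rate β): mean = k/β, variance = k/β², so CV = 1/√k.
CV = SD/mean = 4.5/12.5 = 0.36, hence k = 1/CV² = 7.72.
Then β = k/mean = 7.72/12.5 = 0.617.

k ≈ 7.72, β ≈ 0.617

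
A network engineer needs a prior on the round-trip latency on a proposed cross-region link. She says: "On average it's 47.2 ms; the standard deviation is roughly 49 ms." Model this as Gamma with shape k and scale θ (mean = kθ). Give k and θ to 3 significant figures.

k ≈ 0.928, θ ≈ 50.9

For Gamma(k, scale θ): mean = kθ, variance = kθ², so CV = 1/√k.
CV = SD/mean = 49/47.2 = 1.038, hence k = 1/CV² = 0.928.
Then θ = mean/k = 47.2/0.928 = 50.9.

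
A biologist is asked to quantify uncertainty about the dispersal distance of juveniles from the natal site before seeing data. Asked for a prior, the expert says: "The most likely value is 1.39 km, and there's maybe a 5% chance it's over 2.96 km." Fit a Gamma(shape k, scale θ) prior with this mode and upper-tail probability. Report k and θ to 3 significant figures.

Gamma(k,θ) with k>1 has mode (k−1)θ, so θ = 1.39/(k−1).
Need P(X < 2.96) = 0.95 with θ tied to k this way. Start at k = 2, θ = 1.39: P(X<2.96) ≈ 0.628.
Too low — raise k to concentrate. Iterating converges to k ≈ 5.83.
Then θ = 1.39/(5.83−1) ≈ 0.288.

k ≈ 5.83, θ ≈ 0.288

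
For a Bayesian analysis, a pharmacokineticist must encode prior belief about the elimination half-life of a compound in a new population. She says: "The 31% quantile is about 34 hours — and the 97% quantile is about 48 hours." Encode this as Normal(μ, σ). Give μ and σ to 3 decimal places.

The p-quantile of Normal(μ,σ) is μ + z_p·σ, with z_{0.31} = -0.4959 and z_{0.97} = 1.881.
Eliminate σ: μ = (z₂·x₁ − z₁·x₂)/(z₂ − z₁) = (1.881·34 − (-0.4959)·48)/2.377 = 36.921.
Then σ = (x₂ − x₁)/(z₂ − z₁) = (48 − 34)/2.377 = 5.891.

μ = 36.921, σ = 5.891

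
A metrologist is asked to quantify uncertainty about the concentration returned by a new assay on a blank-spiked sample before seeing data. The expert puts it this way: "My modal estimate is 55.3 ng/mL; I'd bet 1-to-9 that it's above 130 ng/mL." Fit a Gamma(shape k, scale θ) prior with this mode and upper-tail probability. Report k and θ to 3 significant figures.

k ≈ 3.63, θ ≈ 21

Gamma(k,θ) with k>1 has mode (k−1)θ, so θ = 55.3/(k−1).
Need P(X < 130) = 0.9 with θ tied to k this way. Start at k = 2, θ = 55.3: P(X<130) ≈ 0.681.
Too low — raise k to concentrate. Iterating converges to k ≈ 3.63.
Then θ = 55.3/(3.63−1) ≈ 21.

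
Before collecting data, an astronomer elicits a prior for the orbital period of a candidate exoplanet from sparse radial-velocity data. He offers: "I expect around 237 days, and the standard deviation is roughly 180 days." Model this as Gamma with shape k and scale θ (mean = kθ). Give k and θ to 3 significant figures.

For Gamma(k, scale θ): mean = kθ, variance = kθ², so CV = 1/√k.
CV = SD/mean = 180/237 = 0.7595, hence k = 1/CV² = 1.73.
Then θ = mean/k = 237/1.73 = 137.

k ≈ 1.73, θ ≈ 137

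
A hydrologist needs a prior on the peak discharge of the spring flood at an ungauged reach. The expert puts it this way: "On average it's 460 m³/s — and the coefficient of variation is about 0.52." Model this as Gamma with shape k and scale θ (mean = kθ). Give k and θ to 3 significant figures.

For Gamma(k, scale θ): mean = kθ, variance = kθ², so CV = 1/√k.
CV = 0.52, hence k = 1/CV² = 3.7.
Then θ = mean/k = 460/3.7 = 124.

k ≈ 3.7, θ ≈ 124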